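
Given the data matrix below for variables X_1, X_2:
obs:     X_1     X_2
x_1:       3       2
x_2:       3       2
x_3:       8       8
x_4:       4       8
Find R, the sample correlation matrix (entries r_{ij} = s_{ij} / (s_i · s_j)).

Step 1 — column means:
  mean(X_1) = (3 + 3 + 8 + 4) / 4 = 18/4 = 4.5
  mean(X_2) = (2 + 2 + 8 + 8) / 4 = 20/4 = 5

Step 2 — sample variances and covariances s[i,j] = (1/(n-1)) · Σ_k (x_{k,i} - mean_i) · (x_{k,j} - mean_j), with n-1 = 3:
  s[X_1,X_1] = ((-1.5)·(-1.5) + (-1.5)·(-1.5) + (3.5)·(3.5) + (-0.5)·(-0.5)) / 3 = 17/3 = 5.6667
  s[X_1,X_2] = ((-1.5)·(-3) + (-1.5)·(-3) + (3.5)·(3) + (-0.5)·(3)) / 3 = 18/3 = 6
  s[X_2,X_2] = ((-3)·(-3) + (-3)·(-3) + (3)·(3) + (3)·(3)) / 3 = 36/3 = 12
  Sample standard deviations s_i = √(s[i,i]):
  s(X_1) = √(5.6667) = 2.3805
  s(X_2) = √(12) = 3.4641

Step 3 — r_{ij} = s_{ij} / (s_i · s_j):
  r[X_1,X_1] = 1 (diagonal).
  r[X_1,X_2] = 6 / (2.3805 · 3.4641) = 6 / 8.2462 = 0.7276
  r[X_2,X_2] = 1 (diagonal).

R is symmetric with unit diagonal. Assembling:

R = [[1, 0.7276],
 [0.7276, 1]]


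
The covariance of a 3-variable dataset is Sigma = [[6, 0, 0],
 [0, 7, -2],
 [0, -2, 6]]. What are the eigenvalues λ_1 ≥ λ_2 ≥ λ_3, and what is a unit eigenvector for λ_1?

Step 1 — characteristic polynomial p(λ) = det(λI - Sigma) = λ³ - tr·λ² + c_1·λ - det, where tr = trace, c_1 = sum of the principal 2×2 minors, det = det(Sigma):
  tr = 6 + 7 + 6 = 19,
  c_1 = (6·7 - (0)²) + (6·6 - (0)²) + (7·6 - (-2)²) = 42 + 36 + 38 = 116,
  det = 6·(7·6 - (-2)²) - (0)·((0)·6 - (-2)·(0)) + (0)·((0)·(-2) - 7·(0)) = 6·(38) - (0)·(0) + (0)·(0) = 228.
  So p(λ) = λ³ - 19λ² + 116λ - 228.
Step 2 — look for an integer root (rational root theorem: any rational root is an integer divisor of 228). Testing λ = 6:
  p(6) = 216 - 684 + 696 - 228 = 0  ✓
  Dividing out (λ - 6): p(λ) = (λ - 6)(λ² - 13λ + 38).
Step 3 — remaining eigenvalues from the quadratic λ² - 13λ + 38 = 0:
  Δ = 13² - 4·38 = 169 - 152 = 17,  λ = (13 ± √17)/2 = (13 ± 4.1231)/2 ≈ 8.5616 or 4.4384.
  Sorted: λ_1 = 8.5616,  λ_2 = 6,  λ_3 = 4.4384  (check: sum = 19 = tr ✓).

Step 4 — unit eigenvector for λ_1 ≈ 8.5616: v spans the null space of (Sigma - λ_1 I), whose rows are
  r_1 = (-2.5616, 0, 0),  r_2 = (0, -1.5616, -2),  r_3 = (0, -2, -2.5616).
  v is orthogonal to every row, so take v ∝ r_1 × r_2 = ((0)·(-2) - (0)·(-1.5616), (0)·(0) - (-2.5616)·(-2), (-2.5616)·(-1.5616) - (0)·(0)) ≈ (0, -5.1231, 4).
  Rescale (multiply by -1 so the first nonzero entry is positive): u = (0, 5.1231, -4).
  ||u|| = √((0)² + (5.1231)² + (-4)²) = √(42.2462) ≈ 6.4997,  v_1 = u/||u|| ≈ (0, 0.7882, -0.6154) (||v_1|| = 1).

λ_1 = 8.5616,  λ_2 = 6,  λ_3 = 4.4384;  v_1 ≈ (0, 0.7882, -0.6154)


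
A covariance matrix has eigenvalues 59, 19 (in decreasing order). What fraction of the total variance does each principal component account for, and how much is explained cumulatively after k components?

Step 1 — total variance = trace(Sigma) = Σ λ_i = 59 + 19 = 78.

Step 2 — fraction explained by component i = λ_i / Σ λ:
  PC1: 59/78 = 0.7564
  PC2: 19/78 = 0.2436

Step 3 — cumulative fraction after k components = (λ_1 + ... + λ_k) / Σ λ:
  k = 1: 59/78 = 0.7564
  k = 2: (59 + 19)/78 = 78/78 = 1

Summary (fraction, with percent):

explained: PC1 0.7564 (75.64%), PC2 0.2436 (24.36%);  cumulative: 0.7564, 1


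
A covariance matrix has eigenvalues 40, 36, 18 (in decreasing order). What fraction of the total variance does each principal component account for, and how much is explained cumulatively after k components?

Step 1 — total variance = trace(Sigma) = Σ λ_i = 40 + 36 + 18 = 94.

Step 2 — fraction explained by component i = λ_i / Σ λ:
  PC1: 40/94 = 0.4255
  PC2: 36/94 = 0.383
  PC3: 18/94 = 0.1915

Step 3 — cumulative fraction after k components = (λ_1 + ... + λ_k) / Σ λ:
  k = 1: 40/94 = 0.4255
  k = 2: (40 + 36)/94 = 76/94 = 0.8085
  k = 3: (40 + 36 + 18)/94 = 94/94 = 1

Summary (fraction, with percent):

explained: PC1 0.4255 (42.55%), PC2 0.383 (38.3%), PC3 0.1915 (19.15%);  cumulative: 0.4255, 0.8085, 1


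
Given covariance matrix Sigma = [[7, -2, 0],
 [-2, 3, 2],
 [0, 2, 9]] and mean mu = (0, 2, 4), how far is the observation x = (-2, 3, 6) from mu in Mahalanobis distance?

Step 1 — centre the observation: (x - mu) = (-2, 1, 2).

Step 2 — invert Sigma (cofactor / det for 3×3, or solve directly):
  Sigma^{-1} = [[0.184, 0.144, -0.032],
 [0.144, 0.504, -0.112],
 [-0.032, -0.112, 0.136]].

Step 3 — form the quadratic (x - mu)^T · Sigma^{-1} · (x - mu):
  Sigma^{-1} · (x - mu) = (-0.288, -0.008, 0.224).
  (x - mu)^T · [Sigma^{-1} · (x - mu)] = (-2)·(-0.288) + (1)·(-0.008) + (2)·(0.224) = 1.016.

Step 4 — take square root: d = √(1.016) ≈ 1.008.

d(x, mu) = √(1.016) ≈ 1.008


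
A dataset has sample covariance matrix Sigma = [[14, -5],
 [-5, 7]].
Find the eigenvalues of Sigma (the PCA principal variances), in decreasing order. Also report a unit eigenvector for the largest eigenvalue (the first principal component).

Step 1 — characteristic polynomial of 2×2 Sigma:
  det(Sigma - λI) = λ² - trace · λ + det = 0.
  trace = 14 + 7 = 21, det = 14·7 - (-5)² = 73.
Step 2 — discriminant:
  Δ = trace² - 4·det = 441 - 292 = 149.
Step 3 — eigenvalues:
  λ = (trace ± √Δ)/2 = (21 ± 12.2066)/2,
  λ_1 = 16.6033,  λ_2 = 4.3967.

Step 4 — unit eigenvector for λ_1: solve (Sigma - λ_1 I)v = 0. First row:
  (14 - 16.6033)·v_x + (-5)·v_y = 0, i.e. (-2.6033)·v_x + (-5)·v_y = 0,
  so v ∝ (b, λ_1 - a) = (-5, 2.6033); multiply by -1 so the first entry is positive: u = (5, -2.6033).
  ||u|| = √((5)² + (-2.6033)²) = √(31.7771) ≈ 5.6371,
  v_1 = u/||u|| ≈ (0.887, -0.4618) (||v_1|| = 1).

λ_1 = 16.6033,  λ_2 = 4.3967;  v_1 ≈ (0.887, -0.4618)


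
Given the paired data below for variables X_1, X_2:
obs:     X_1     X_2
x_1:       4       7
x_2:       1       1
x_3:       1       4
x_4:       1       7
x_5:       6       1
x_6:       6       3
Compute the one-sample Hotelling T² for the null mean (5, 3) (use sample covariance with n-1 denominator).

Step 1 — sample mean vector:
  mean(X_1) = (4 + 1 + 1 + 1 + 6 + 6) / 6 = 19/6 = 3.1667
  mean(X_2) = (7 + 1 + 4 + 7 + 1 + 3) / 6 = 23/6 = 3.8333
  x̄ = (3.1667, 3.8333),  deviation x̄ - mu_0 = (3.1667, 3.8333) - (5, 3) = (-1.8333, 0.8333).

Step 2 — sample covariance matrix, S[i,j] = (1/(n-1)) · Σ_k (x_{k,i} - mean_i) · (x_{k,j} - mean_j), divisor n-1 = 5:
  S[X_1,X_1] = ((0.8333)·(0.8333) + (-2.1667)·(-2.1667) + (-2.1667)·(-2.1667) + (-2.1667)·(-2.1667) + (2.8333)·(2.8333) + (2.8333)·(2.8333)) / 5 = 30.8333/5 = 6.1667
  S[X_1,X_2] = ((0.8333)·(3.1667) + (-2.1667)·(-2.8333) + (-2.1667)·(0.1667) + (-2.1667)·(3.1667) + (2.8333)·(-2.8333) + (2.8333)·(-0.8333)) / 5 = -8.8333/5 = -1.7667
  S[X_2,X_2] = ((3.1667)·(3.1667) + (-2.8333)·(-2.8333) + (0.1667)·(0.1667) + (3.1667)·(3.1667) + (-2.8333)·(-2.8333) + (-0.8333)·(-0.8333)) / 5 = 36.8333/5 = 7.3667
  S = [[6.1667, -1.7667],
 [-1.7667, 7.3667]].

Step 3 — invert S. det(S) = 6.1667·7.3667 - (-1.7667)² = 42.3067.
  S^{-1} = (1/det) · [[d, -b], [-b, a]] = [[0.1741, 0.0418],
 [0.0418, 0.1458]].

Step 4 — quadratic form (x̄ - mu_0)^T · S^{-1} · (x̄ - mu_0):
  S^{-1} · (x̄ - mu_0) = (-0.2844, 0.0449),
  (x̄ - mu_0)^T · [...] = (-1.8333)·(-0.2844) + (0.8333)·(0.0449) = 0.5589.

Step 5 — scale by n: T² = 6 · 0.5589 = 3.3533.

T² ≈ 3.3533


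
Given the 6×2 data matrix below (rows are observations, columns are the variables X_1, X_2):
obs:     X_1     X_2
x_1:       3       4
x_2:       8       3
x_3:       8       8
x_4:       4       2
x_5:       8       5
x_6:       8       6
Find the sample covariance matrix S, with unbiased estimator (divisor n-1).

Step 1 — column means:
  mean(X_1) = (3 + 8 + 8 + 4 + 8 + 8) / 6 = 39/6 = 6.5
  mean(X_2) = (4 + 3 + 8 + 2 + 5 + 6) / 6 = 28/6 = 4.6667

Step 2 — sample covariance S[i,j] = (1/(n-1)) · Σ_k (x_{k,i} - mean_i) · (x_{k,j} - mean_j), with n-1 = 5.
  S[X_1,X_1] = ((-3.5)·(-3.5) + (1.5)·(1.5) + (1.5)·(1.5) + (-2.5)·(-2.5) + (1.5)·(1.5) + (1.5)·(1.5)) / 5 = 27.5/5 = 5.5
  S[X_1,X_2] = ((-3.5)·(-0.6667) + (1.5)·(-1.6667) + (1.5)·(3.3333) + (-2.5)·(-2.6667) + (1.5)·(0.3333) + (1.5)·(1.3333)) / 5 = 14/5 = 2.8
  S[X_2,X_2] = ((-0.6667)·(-0.6667) + (-1.6667)·(-1.6667) + (3.3333)·(3.3333) + (-2.6667)·(-2.6667) + (0.3333)·(0.3333) + (1.3333)·(1.3333)) / 5 = 23.3333/5 = 4.6667

S is symmetric (S[j,i] = S[i,j]). Assembling:

S = [[5.5, 2.8],
 [2.8, 4.6667]]


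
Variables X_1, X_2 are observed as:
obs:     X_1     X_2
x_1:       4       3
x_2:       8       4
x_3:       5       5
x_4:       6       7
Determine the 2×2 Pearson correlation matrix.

Step 1 — column means:
  mean(X_1) = (4 + 8 + 5 + 6) / 4 = 23/4 = 5.75
  mean(X_2) = (3 + 4 + 5 + 7) / 4 = 19/4 = 4.75

Step 2 — sample variances and covariances s[i,j] = (1/(n-1)) · Σ_k (x_{k,i} - mean_i) · (x_{k,j} - mean_j), with n-1 = 3:
  s[X_1,X_1] = ((-1.75)·(-1.75) + (2.25)·(2.25) + (-0.75)·(-0.75) + (0.25)·(0.25)) / 3 = 8.75/3 = 2.9167
  s[X_1,X_2] = ((-1.75)·(-1.75) + (2.25)·(-0.75) + (-0.75)·(0.25) + (0.25)·(2.25)) / 3 = 1.75/3 = 0.5833
  s[X_2,X_2] = ((-1.75)·(-1.75) + (-0.75)·(-0.75) + (0.25)·(0.25) + (2.25)·(2.25)) / 3 = 8.75/3 = 2.9167
  Sample standard deviations s_i = √(s[i,i]):
  s(X_1) = √(2.9167) = 1.7078
  s(X_2) = √(2.9167) = 1.7078

Step 3 — r_{ij} = s_{ij} / (s_i · s_j):
  r[X_1,X_1] = 1 (diagonal).
  r[X_1,X_2] = 0.5833 / (1.7078 · 1.7078) = 0.5833 / 2.9167 = 0.2
  r[X_2,X_2] = 1 (diagonal).

R is symmetric with unit diagonal. Assembling:

R = [[1, 0.2],
 [0.2, 1]]


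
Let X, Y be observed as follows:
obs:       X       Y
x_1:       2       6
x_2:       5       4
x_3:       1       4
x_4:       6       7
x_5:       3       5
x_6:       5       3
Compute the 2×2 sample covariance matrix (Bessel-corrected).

Step 1 — column means:
  mean(X) = (2 + 5 + 1 + 6 + 3 + 5) / 6 = 22/6 = 3.6667
  mean(Y) = (6 + 4 + 4 + 7 + 5 + 3) / 6 = 29/6 = 4.8333

Step 2 — sample covariance S[i,j] = (1/(n-1)) · Σ_k (x_{k,i} - mean_i) · (x_{k,j} - mean_j), with n-1 = 5.
  S[X,X] = ((-1.6667)·(-1.6667) + (1.3333)·(1.3333) + (-2.6667)·(-2.6667) + (2.3333)·(2.3333) + (-0.6667)·(-0.6667) + (1.3333)·(1.3333)) / 5 = 19.3333/5 = 3.8667
  S[X,Y] = ((-1.6667)·(1.1667) + (1.3333)·(-0.8333) + (-2.6667)·(-0.8333) + (2.3333)·(2.1667) + (-0.6667)·(0.1667) + (1.3333)·(-1.8333)) / 5 = 1.6667/5 = 0.3333
  S[Y,Y] = ((1.1667)·(1.1667) + (-0.8333)·(-0.8333) + (-0.8333)·(-0.8333) + (2.1667)·(2.1667) + (0.1667)·(0.1667) + (-1.8333)·(-1.8333)) / 5 = 10.8333/5 = 2.1667

S is symmetric (S[j,i] = S[i,j]). Assembling:

S = [[3.8667, 0.3333],
 [0.3333, 2.1667]]


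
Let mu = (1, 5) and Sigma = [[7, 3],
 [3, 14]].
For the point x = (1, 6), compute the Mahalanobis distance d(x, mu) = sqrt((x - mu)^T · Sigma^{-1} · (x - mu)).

Step 1 — centre the observation: (x - mu) = (0, 1).

Step 2 — invert Sigma. det(Sigma) = 7·14 - (3)² = 89.
  Sigma^{-1} = (1/det) · [[d, -b], [-b, a]] = [[0.1573, -0.0337],
 [-0.0337, 0.0787]].

Step 3 — form the quadratic (x - mu)^T · Sigma^{-1} · (x - mu):
  Sigma^{-1} · (x - mu) = (-0.0337, 0.0787).
  (x - mu)^T · [Sigma^{-1} · (x - mu)] = (0)·(-0.0337) + (1)·(0.0787) = 0.0787.

Step 4 — take square root: d = √(0.0787) ≈ 0.2804.

d(x, mu) = √(0.0787) ≈ 0.2804


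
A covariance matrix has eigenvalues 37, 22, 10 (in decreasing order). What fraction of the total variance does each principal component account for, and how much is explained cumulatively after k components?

Step 1 — total variance = trace(Sigma) = Σ λ_i = 37 + 22 + 10 = 69.

Step 2 — fraction explained by component i = λ_i / Σ λ:
  PC1: 37/69 = 0.5362
  PC2: 22/69 = 0.3188
  PC3: 10/69 = 0.1449

Step 3 — cumulative fraction after k components = (λ_1 + ... + λ_k) / Σ λ:
  k = 1: 37/69 = 0.5362
  k = 2: (37 + 22)/69 = 59/69 = 0.8551
  k = 3: (37 + 22 + 10)/69 = 69/69 = 1

Summary (fraction, with percent):

explained: PC1 0.5362 (53.62%), PC2 0.3188 (31.88%), PC3 0.1449 (14.49%);  cumulative: 0.5362, 0.8551, 1


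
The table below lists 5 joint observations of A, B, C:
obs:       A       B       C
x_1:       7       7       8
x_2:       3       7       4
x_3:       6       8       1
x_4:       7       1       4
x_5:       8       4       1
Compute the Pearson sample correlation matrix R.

Step 1 — column means:
  mean(A) = (7 + 3 + 6 + 7 + 8) / 5 = 31/5 = 6.2
  mean(B) = (7 + 7 + 8 + 1 + 4) / 5 = 27/5 = 5.4
  mean(C) = (8 + 4 + 1 + 4 + 1) / 5 = 18/5 = 3.6

Step 2 — sample variances and covariances s[i,j] = (1/(n-1)) · Σ_k (x_{k,i} - mean_i) · (x_{k,j} - mean_j), with n-1 = 4:
  s[A,A] = ((0.8)·(0.8) + (-3.2)·(-3.2) + (-0.2)·(-0.2) + (0.8)·(0.8) + (1.8)·(1.8)) / 4 = 14.8/4 = 3.7
  s[A,B] = ((0.8)·(1.6) + (-3.2)·(1.6) + (-0.2)·(2.6) + (0.8)·(-4.4) + (1.8)·(-1.4)) / 4 = -10.4/4 = -2.6
  s[A,C] = ((0.8)·(4.4) + (-3.2)·(0.4) + (-0.2)·(-2.6) + (0.8)·(0.4) + (1.8)·(-2.6)) / 4 = -1.6/4 = -0.4
  s[B,B] = ((1.6)·(1.6) + (1.6)·(1.6) + (2.6)·(2.6) + (-4.4)·(-4.4) + (-1.4)·(-1.4)) / 4 = 33.2/4 = 8.3
  s[B,C] = ((1.6)·(4.4) + (1.6)·(0.4) + (2.6)·(-2.6) + (-4.4)·(0.4) + (-1.4)·(-2.6)) / 4 = 2.8/4 = 0.7
  s[C,C] = ((4.4)·(4.4) + (0.4)·(0.4) + (-2.6)·(-2.6) + (0.4)·(0.4) + (-2.6)·(-2.6)) / 4 = 33.2/4 = 8.3
  Sample standard deviations s_i = √(s[i,i]):
  s(A) = √(3.7) = 1.9235
  s(B) = √(8.3) = 2.881
  s(C) = √(8.3) = 2.881

Step 3 — r_{ij} = s_{ij} / (s_i · s_j):
  r[A,A] = 1 (diagonal).
  r[A,B] = -2.6 / (1.9235 · 2.881) = -2.6 / 5.5417 = -0.4692
  r[A,C] = -0.4 / (1.9235 · 2.881) = -0.4 / 5.5417 = -0.0722
  r[B,B] = 1 (diagonal).
  r[B,C] = 0.7 / (2.881 · 2.881) = 0.7 / 8.3 = 0.0843
  r[C,C] = 1 (diagonal).

R is symmetric with unit diagonal. Assembling:

R = [[1, -0.4692, -0.0722],
 [-0.4692, 1, 0.0843],
 [-0.0722, 0.0843, 1]]


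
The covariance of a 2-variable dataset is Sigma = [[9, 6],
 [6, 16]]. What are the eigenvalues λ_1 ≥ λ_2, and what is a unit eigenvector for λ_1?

Step 1 — characteristic polynomial of 2×2 Sigma:
  det(Sigma - λI) = λ² - trace · λ + det = 0.
  trace = 9 + 16 = 25, det = 9·16 - (6)² = 108.
Step 2 — discriminant:
  Δ = trace² - 4·det = 625 - 432 = 193.
Step 3 — eigenvalues:
  λ = (trace ± √Δ)/2 = (25 ± 13.8924)/2,
  λ_1 = 19.4462,  λ_2 = 5.5538.

Step 4 — unit eigenvector for λ_1: solve (Sigma - λ_1 I)v = 0. First row:
  (9 - 19.4462)·v_x + (6)·v_y = 0, i.e. (-10.4462)·v_x + (6)·v_y = 0,
  so v ∝ (b, λ_1 - a) = (6, 10.4462) = u.
  ||u|| = √((6)² + (10.4462)²) = √(145.1236) ≈ 12.0467,
  v_1 = u/||u|| ≈ (0.4981, 0.8671) (||v_1|| = 1).

λ_1 = 19.4462,  λ_2 = 5.5538;  v_1 ≈ (0.4981, 0.8671)


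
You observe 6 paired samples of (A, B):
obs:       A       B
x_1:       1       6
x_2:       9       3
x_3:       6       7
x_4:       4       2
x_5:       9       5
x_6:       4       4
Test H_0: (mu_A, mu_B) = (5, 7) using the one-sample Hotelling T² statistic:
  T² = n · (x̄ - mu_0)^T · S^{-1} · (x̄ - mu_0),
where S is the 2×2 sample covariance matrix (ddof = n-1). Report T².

Step 1 — sample mean vector:
  mean(A) = (1 + 9 + 6 + 4 + 9 + 4) / 6 = 33/6 = 5.5
  mean(B) = (6 + 3 + 7 + 2 + 5 + 4) / 6 = 27/6 = 4.5
  x̄ = (5.5, 4.5),  deviation x̄ - mu_0 = (5.5, 4.5) - (5, 7) = (0.5, -2.5).

Step 2 — sample covariance matrix, S[i,j] = (1/(n-1)) · Σ_k (x_{k,i} - mean_i) · (x_{k,j} - mean_j), divisor n-1 = 5:
  S[A,A] = ((-4.5)·(-4.5) + (3.5)·(3.5) + (0.5)·(0.5) + (-1.5)·(-1.5) + (3.5)·(3.5) + (-1.5)·(-1.5)) / 5 = 49.5/5 = 9.9
  S[A,B] = ((-4.5)·(1.5) + (3.5)·(-1.5) + (0.5)·(2.5) + (-1.5)·(-2.5) + (3.5)·(0.5) + (-1.5)·(-0.5)) / 5 = -4.5/5 = -0.9
  S[B,B] = ((1.5)·(1.5) + (-1.5)·(-1.5) + (2.5)·(2.5) + (-2.5)·(-2.5) + (0.5)·(0.5) + (-0.5)·(-0.5)) / 5 = 17.5/5 = 3.5
  S = [[9.9, -0.9],
 [-0.9, 3.5]].

Step 3 — invert S. det(S) = 9.9·3.5 - (-0.9)² = 33.84.
  S^{-1} = (1/det) · [[d, -b], [-b, a]] = [[0.1034, 0.0266],
 [0.0266, 0.2926]].

Step 4 — quadratic form (x̄ - mu_0)^T · S^{-1} · (x̄ - mu_0):
  S^{-1} · (x̄ - mu_0) = (-0.0148, -0.7181),
  (x̄ - mu_0)^T · [...] = (0.5)·(-0.0148) + (-2.5)·(-0.7181) = 1.7878.

Step 5 — scale by n: T² = 6 · 1.7878 = 10.727.

T² ≈ 10.727


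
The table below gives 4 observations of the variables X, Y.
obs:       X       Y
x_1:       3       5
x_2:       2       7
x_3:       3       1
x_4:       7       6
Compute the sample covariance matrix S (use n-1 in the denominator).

Step 1 — column means:
  mean(X) = (3 + 2 + 3 + 7) / 4 = 15/4 = 3.75
  mean(Y) = (5 + 7 + 1 + 6) / 4 = 19/4 = 4.75

Step 2 — sample covariance S[i,j] = (1/(n-1)) · Σ_k (x_{k,i} - mean_i) · (x_{k,j} - mean_j), with n-1 = 3.
  S[X,X] = ((-0.75)·(-0.75) + (-1.75)·(-1.75) + (-0.75)·(-0.75) + (3.25)·(3.25)) / 3 = 14.75/3 = 4.9167
  S[X,Y] = ((-0.75)·(0.25) + (-1.75)·(2.25) + (-0.75)·(-3.75) + (3.25)·(1.25)) / 3 = 2.75/3 = 0.9167
  S[Y,Y] = ((0.25)·(0.25) + (2.25)·(2.25) + (-3.75)·(-3.75) + (1.25)·(1.25)) / 3 = 20.75/3 = 6.9167

S is symmetric (S[j,i] = S[i,j]). Assembling:

S = [[4.9167, 0.9167],
 [0.9167, 6.9167]]


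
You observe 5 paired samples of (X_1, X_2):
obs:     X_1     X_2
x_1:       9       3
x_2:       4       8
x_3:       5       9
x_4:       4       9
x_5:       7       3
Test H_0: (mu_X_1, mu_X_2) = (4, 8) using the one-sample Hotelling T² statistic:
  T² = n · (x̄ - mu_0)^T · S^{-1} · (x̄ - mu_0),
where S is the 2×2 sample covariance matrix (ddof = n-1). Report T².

Step 1 — sample mean vector:
  mean(X_1) = (9 + 4 + 5 + 4 + 7) / 5 = 29/5 = 5.8
  mean(X_2) = (3 + 8 + 9 + 9 + 3) / 5 = 32/5 = 6.4
  x̄ = (5.8, 6.4),  deviation x̄ - mu_0 = (5.8, 6.4) - (4, 8) = (1.8, -1.6).

Step 2 — sample covariance matrix, S[i,j] = (1/(n-1)) · Σ_k (x_{k,i} - mean_i) · (x_{k,j} - mean_j), divisor n-1 = 4:
  S[X_1,X_1] = ((3.2)·(3.2) + (-1.8)·(-1.8) + (-0.8)·(-0.8) + (-1.8)·(-1.8) + (1.2)·(1.2)) / 4 = 18.8/4 = 4.7
  S[X_1,X_2] = ((3.2)·(-3.4) + (-1.8)·(1.6) + (-0.8)·(2.6) + (-1.8)·(2.6) + (1.2)·(-3.4)) / 4 = -24.6/4 = -6.15
  S[X_2,X_2] = ((-3.4)·(-3.4) + (1.6)·(1.6) + (2.6)·(2.6) + (2.6)·(2.6) + (-3.4)·(-3.4)) / 4 = 39.2/4 = 9.8
  S = [[4.7, -6.15],
 [-6.15, 9.8]].

Step 3 — invert S. det(S) = 4.7·9.8 - (-6.15)² = 8.2375.
  S^{-1} = (1/det) · [[d, -b], [-b, a]] = [[1.1897, 0.7466],
 [0.7466, 0.5706]].

Step 4 — quadratic form (x̄ - mu_0)^T · S^{-1} · (x̄ - mu_0):
  S^{-1} · (x̄ - mu_0) = (0.9469, 0.431),
  (x̄ - mu_0)^T · [...] = (1.8)·(0.9469) + (-1.6)·(0.431) = 1.0149.

Step 5 — scale by n: T² = 5 · 1.0149 = 5.0744.

T² ≈ 5.0744


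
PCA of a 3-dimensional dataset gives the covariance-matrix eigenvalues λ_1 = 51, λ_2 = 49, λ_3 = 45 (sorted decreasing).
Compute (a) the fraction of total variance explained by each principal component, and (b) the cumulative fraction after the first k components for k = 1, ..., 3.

Step 1 — total variance = trace(Sigma) = Σ λ_i = 51 + 49 + 45 = 145.

Step 2 — fraction explained by component i = λ_i / Σ λ:
  PC1: 51/145 = 0.3517
  PC2: 49/145 = 0.3379
  PC3: 45/145 = 0.3103

Step 3 — cumulative fraction after k components = (λ_1 + ... + λ_k) / Σ λ:
  k = 1: 51/145 = 0.3517
  k = 2: (51 + 49)/145 = 100/145 = 0.6897
  k = 3: (51 + 49 + 45)/145 = 145/145 = 1

Summary (fraction, with percent):

explained: PC1 0.3517 (35.17%), PC2 0.3379 (33.79%), PC3 0.3103 (31.03%);  cumulative: 0.3517, 0.6897, 1


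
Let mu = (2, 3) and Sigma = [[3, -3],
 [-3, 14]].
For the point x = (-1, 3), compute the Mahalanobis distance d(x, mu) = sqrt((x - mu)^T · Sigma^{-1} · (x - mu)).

Step 1 — centre the observation: (x - mu) = (-3, 0).

Step 2 — invert Sigma. det(Sigma) = 3·14 - (-3)² = 33.
  Sigma^{-1} = (1/det) · [[d, -b], [-b, a]] = [[0.4242, 0.0909],
 [0.0909, 0.0909]].

Step 3 — form the quadratic (x - mu)^T · Sigma^{-1} · (x - mu):
  Sigma^{-1} · (x - mu) = (-1.2727, -0.2727).
  (x - mu)^T · [Sigma^{-1} · (x - mu)] = (-3)·(-1.2727) + (0)·(-0.2727) = 3.8182.

Step 4 — take square root: d = √(3.8182) ≈ 1.954.

d(x, mu) = √(3.8182) ≈ 1.954


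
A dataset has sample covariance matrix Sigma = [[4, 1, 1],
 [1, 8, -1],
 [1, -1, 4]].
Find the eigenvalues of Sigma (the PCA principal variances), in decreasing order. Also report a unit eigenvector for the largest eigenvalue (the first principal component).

Step 1 — characteristic polynomial p(λ) = det(λI - Sigma) = λ³ - tr·λ² + c_1·λ - det, where tr = trace, c_1 = sum of the principal 2×2 minors, det = det(Sigma):
  tr = 4 + 8 + 4 = 16,
  c_1 = (4·8 - (1)²) + (4·4 - (1)²) + (8·4 - (-1)²) = 31 + 15 + 31 = 77,
  det = 4·(8·4 - (-1)²) - (1)·((1)·4 - (-1)·(1)) + (1)·((1)·(-1) - 8·(1)) = 4·(31) - (1)·(5) + (1)·(-9) = 110.
  So p(λ) = λ³ - 16λ² + 77λ - 110.
Step 2 — look for an integer root (rational root theorem: any rational root is an integer divisor of 110). Testing λ = 5:
  p(5) = 125 - 400 + 385 - 110 = 0  ✓
  Dividing out (λ - 5): p(λ) = (λ - 5)(λ² - 11λ + 22).
Step 3 — remaining eigenvalues from the quadratic λ² - 11λ + 22 = 0:
  Δ = 11² - 4·22 = 121 - 88 = 33,  λ = (11 ± √33)/2 = (11 ± 5.7446)/2 ≈ 8.3723 or 2.6277.
  Sorted: λ_1 = 8.3723,  λ_2 = 5,  λ_3 = 2.6277  (check: sum = 16 = tr ✓).

Step 4 — unit eigenvector for λ_1 ≈ 8.3723: v spans the null space of (Sigma - λ_1 I), whose rows are
  r_1 = (-4.3723, 1, 1),  r_2 = (1, -0.3723, -1),  r_3 = (1, -1, -4.3723).
  v is orthogonal to every row, so take v ∝ r_1 × r_2 = ((1)·(-1) - (1)·(-0.3723), (1)·(1) - (-4.3723)·(-1), (-4.3723)·(-0.3723) - (1)·(1)) ≈ (-0.6277, -3.3723, 0.6277).
  Rescale (multiply by -1 so the first nonzero entry is positive): u = (0.6277, 3.3723, -0.6277).
  ||u|| = √((0.6277)² + (3.3723)² + (-0.6277)²) = √(12.1603) ≈ 3.4872,  v_1 = u/||u|| ≈ (0.18, 0.9671, -0.18) (||v_1|| = 1).

λ_1 = 8.3723,  λ_2 = 5,  λ_3 = 2.6277;  v_1 ≈ (0.18, 0.9671, -0.18)


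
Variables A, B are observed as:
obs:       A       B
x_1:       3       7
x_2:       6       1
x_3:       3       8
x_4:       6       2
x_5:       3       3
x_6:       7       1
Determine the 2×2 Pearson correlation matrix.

Step 1 — column means:
  mean(A) = (3 + 6 + 3 + 6 + 3 + 7) / 6 = 28/6 = 4.6667
  mean(B) = (7 + 1 + 8 + 2 + 3 + 1) / 6 = 22/6 = 3.6667

Step 2 — sample variances and covariances s[i,j] = (1/(n-1)) · Σ_k (x_{k,i} - mean_i) · (x_{k,j} - mean_j), with n-1 = 5:
  s[A,A] = ((-1.6667)·(-1.6667) + (1.3333)·(1.3333) + (-1.6667)·(-1.6667) + (1.3333)·(1.3333) + (-1.6667)·(-1.6667) + (2.3333)·(2.3333)) / 5 = 17.3333/5 = 3.4667
  s[A,B] = ((-1.6667)·(3.3333) + (1.3333)·(-2.6667) + (-1.6667)·(4.3333) + (1.3333)·(-1.6667) + (-1.6667)·(-0.6667) + (2.3333)·(-2.6667)) / 5 = -23.6667/5 = -4.7333
  s[B,B] = ((3.3333)·(3.3333) + (-2.6667)·(-2.6667) + (4.3333)·(4.3333) + (-1.6667)·(-1.6667) + (-0.6667)·(-0.6667) + (-2.6667)·(-2.6667)) / 5 = 47.3333/5 = 9.4667
  Sample standard deviations s_i = √(s[i,i]):
  s(A) = √(3.4667) = 1.8619
  s(B) = √(9.4667) = 3.0768

Step 3 — r_{ij} = s_{ij} / (s_i · s_j):
  r[A,A] = 1 (diagonal).
  r[A,B] = -4.7333 / (1.8619 · 3.0768) = -4.7333 / 5.7287 = -0.8263
  r[B,B] = 1 (diagonal).

R is symmetric with unit diagonal. Assembling:

R = [[1, -0.8263],
 [-0.8263, 1]]


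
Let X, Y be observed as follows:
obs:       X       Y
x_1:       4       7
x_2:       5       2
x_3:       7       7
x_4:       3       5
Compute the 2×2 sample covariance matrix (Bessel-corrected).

Step 1 — column means:
  mean(X) = (4 + 5 + 7 + 3) / 4 = 19/4 = 4.75
  mean(Y) = (7 + 2 + 7 + 5) / 4 = 21/4 = 5.25

Step 2 — sample covariance S[i,j] = (1/(n-1)) · Σ_k (x_{k,i} - mean_i) · (x_{k,j} - mean_j), with n-1 = 3.
  S[X,X] = ((-0.75)·(-0.75) + (0.25)·(0.25) + (2.25)·(2.25) + (-1.75)·(-1.75)) / 3 = 8.75/3 = 2.9167
  S[X,Y] = ((-0.75)·(1.75) + (0.25)·(-3.25) + (2.25)·(1.75) + (-1.75)·(-0.25)) / 3 = 2.25/3 = 0.75
  S[Y,Y] = ((1.75)·(1.75) + (-3.25)·(-3.25) + (1.75)·(1.75) + (-0.25)·(-0.25)) / 3 = 16.75/3 = 5.5833

S is symmetric (S[j,i] = S[i,j]). Assembling:

S = [[2.9167, 0.75],
 [0.75, 5.5833]]


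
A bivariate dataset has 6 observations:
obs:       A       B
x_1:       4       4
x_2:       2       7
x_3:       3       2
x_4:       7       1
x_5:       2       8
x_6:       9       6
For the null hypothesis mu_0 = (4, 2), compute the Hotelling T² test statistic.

Step 1 — sample mean vector:
  mean(A) = (4 + 2 + 3 + 7 + 2 + 9) / 6 = 27/6 = 4.5
  mean(B) = (4 + 7 + 2 + 1 + 8 + 6) / 6 = 28/6 = 4.6667
  x̄ = (4.5, 4.6667),  deviation x̄ - mu_0 = (4.5, 4.6667) - (4, 2) = (0.5, 2.6667).

Step 2 — sample covariance matrix, S[i,j] = (1/(n-1)) · Σ_k (x_{k,i} - mean_i) · (x_{k,j} - mean_j), divisor n-1 = 5:
  S[A,A] = ((-0.5)·(-0.5) + (-2.5)·(-2.5) + (-1.5)·(-1.5) + (2.5)·(2.5) + (-2.5)·(-2.5) + (4.5)·(4.5)) / 5 = 41.5/5 = 8.3
  S[A,B] = ((-0.5)·(-0.6667) + (-2.5)·(2.3333) + (-1.5)·(-2.6667) + (2.5)·(-3.6667) + (-2.5)·(3.3333) + (4.5)·(1.3333)) / 5 = -13/5 = -2.6
  S[B,B] = ((-0.6667)·(-0.6667) + (2.3333)·(2.3333) + (-2.6667)·(-2.6667) + (-3.6667)·(-3.6667) + (3.3333)·(3.3333) + (1.3333)·(1.3333)) / 5 = 39.3333/5 = 7.8667
  S = [[8.3, -2.6],
 [-2.6, 7.8667]].

Step 3 — invert S. det(S) = 8.3·7.8667 - (-2.6)² = 58.5333.
  S^{-1} = (1/det) · [[d, -b], [-b, a]] = [[0.1344, 0.0444],
 [0.0444, 0.1418]].

Step 4 — quadratic form (x̄ - mu_0)^T · S^{-1} · (x̄ - mu_0):
  S^{-1} · (x̄ - mu_0) = (0.1856, 0.4003),
  (x̄ - mu_0)^T · [...] = (0.5)·(0.1856) + (2.6667)·(0.4003) = 1.1604.

Step 5 — scale by n: T² = 6 · 1.1604 = 6.9624.

T² ≈ 6.9624


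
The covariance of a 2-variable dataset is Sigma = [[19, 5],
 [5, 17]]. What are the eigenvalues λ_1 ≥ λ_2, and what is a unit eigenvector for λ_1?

Step 1 — characteristic polynomial of 2×2 Sigma:
  det(Sigma - λI) = λ² - trace · λ + det = 0.
  trace = 19 + 17 = 36, det = 19·17 - (5)² = 298.
Step 2 — discriminant:
  Δ = trace² - 4·det = 1296 - 1192 = 104.
Step 3 — eigenvalues:
  λ = (trace ± √Δ)/2 = (36 ± 10.198)/2,
  λ_1 = 23.099,  λ_2 = 12.901.

Step 4 — unit eigenvector for λ_1: solve (Sigma - λ_1 I)v = 0. First row:
  (19 - 23.099)·v_x + (5)·v_y = 0, i.e. (-4.099)·v_x + (5)·v_y = 0,
  so v ∝ (b, λ_1 - a) = (5, 4.099) = u.
  ||u|| = √((5)² + (4.099)²) = √(41.802) ≈ 6.4654,
  v_1 = u/||u|| ≈ (0.7733, 0.634) (||v_1|| = 1).

λ_1 = 23.099,  λ_2 = 12.901;  v_1 ≈ (0.7733, 0.634)


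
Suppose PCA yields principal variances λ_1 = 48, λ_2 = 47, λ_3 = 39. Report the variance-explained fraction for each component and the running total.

Step 1 — total variance = trace(Sigma) = Σ λ_i = 48 + 47 + 39 = 134.

Step 2 — fraction explained by component i = λ_i / Σ λ:
  PC1: 48/134 = 0.3582
  PC2: 47/134 = 0.3507
  PC3: 39/134 = 0.291

Step 3 — cumulative fraction after k components = (λ_1 + ... + λ_k) / Σ λ:
  k = 1: 48/134 = 0.3582
  k = 2: (48 + 47)/134 = 95/134 = 0.709
  k = 3: (48 + 47 + 39)/134 = 134/134 = 1

Summary (fraction, with percent):

explained: PC1 0.3582 (35.82%), PC2 0.3507 (35.07%), PC3 0.291 (29.1%);  cumulative: 0.3582, 0.709, 1


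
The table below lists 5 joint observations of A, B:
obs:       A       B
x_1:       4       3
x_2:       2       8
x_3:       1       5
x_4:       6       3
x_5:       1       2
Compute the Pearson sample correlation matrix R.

Step 1 — column means:
  mean(A) = (4 + 2 + 1 + 6 + 1) / 5 = 14/5 = 2.8
  mean(B) = (3 + 8 + 5 + 3 + 2) / 5 = 21/5 = 4.2

Step 2 — sample variances and covariances s[i,j] = (1/(n-1)) · Σ_k (x_{k,i} - mean_i) · (x_{k,j} - mean_j), with n-1 = 4:
  s[A,A] = ((1.2)·(1.2) + (-0.8)·(-0.8) + (-1.8)·(-1.8) + (3.2)·(3.2) + (-1.8)·(-1.8)) / 4 = 18.8/4 = 4.7
  s[A,B] = ((1.2)·(-1.2) + (-0.8)·(3.8) + (-1.8)·(0.8) + (3.2)·(-1.2) + (-1.8)·(-2.2)) / 4 = -5.8/4 = -1.45
  s[B,B] = ((-1.2)·(-1.2) + (3.8)·(3.8) + (0.8)·(0.8) + (-1.2)·(-1.2) + (-2.2)·(-2.2)) / 4 = 22.8/4 = 5.7
  Sample standard deviations s_i = √(s[i,i]):
  s(A) = √(4.7) = 2.1679
  s(B) = √(5.7) = 2.3875

Step 3 — r_{ij} = s_{ij} / (s_i · s_j):
  r[A,A] = 1 (diagonal).
  r[A,B] = -1.45 / (2.1679 · 2.3875) = -1.45 / 5.1759 = -0.2801
  r[B,B] = 1 (diagonal).

R is symmetric with unit diagonal. Assembling:

R = [[1, -0.2801],
 [-0.2801, 1]]


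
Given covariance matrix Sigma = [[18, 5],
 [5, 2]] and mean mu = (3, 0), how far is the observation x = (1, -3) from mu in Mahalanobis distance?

Step 1 — centre the observation: (x - mu) = (-2, -3).

Step 2 — invert Sigma. det(Sigma) = 18·2 - (5)² = 11.
  Sigma^{-1} = (1/det) · [[d, -b], [-b, a]] = [[0.1818, -0.4545],
 [-0.4545, 1.6364]].

Step 3 — form the quadratic (x - mu)^T · Sigma^{-1} · (x - mu):
  Sigma^{-1} · (x - mu) = (1, -4).
  (x - mu)^T · [Sigma^{-1} · (x - mu)] = (-2)·(1) + (-3)·(-4) = 10.

Step 4 — take square root: d = √(10) ≈ 3.1623.

d(x, mu) = √(10) ≈ 3.1623


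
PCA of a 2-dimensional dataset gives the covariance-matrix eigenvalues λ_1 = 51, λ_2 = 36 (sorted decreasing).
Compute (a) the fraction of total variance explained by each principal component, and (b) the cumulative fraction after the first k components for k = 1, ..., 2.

Step 1 — total variance = trace(Sigma) = Σ λ_i = 51 + 36 = 87.

Step 2 — fraction explained by component i = λ_i / Σ λ:
  PC1: 51/87 = 0.5862
  PC2: 36/87 = 0.4138

Step 3 — cumulative fraction after k components = (λ_1 + ... + λ_k) / Σ λ:
  k = 1: 51/87 = 0.5862
  k = 2: (51 + 36)/87 = 87/87 = 1

Summary (fraction, with percent):

explained: PC1 0.5862 (58.62%), PC2 0.4138 (41.38%);  cumulative: 0.5862, 1


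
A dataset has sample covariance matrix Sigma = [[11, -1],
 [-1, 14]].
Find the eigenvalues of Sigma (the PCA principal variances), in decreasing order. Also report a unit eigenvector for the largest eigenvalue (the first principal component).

Step 1 — characteristic polynomial of 2×2 Sigma:
  det(Sigma - λI) = λ² - trace · λ + det = 0.
  trace = 11 + 14 = 25, det = 11·14 - (-1)² = 153.
Step 2 — discriminant:
  Δ = trace² - 4·det = 625 - 612 = 13.
Step 3 — eigenvalues:
  λ = (trace ± √Δ)/2 = (25 ± 3.6056)/2,
  λ_1 = 14.3028,  λ_2 = 10.6972.

Step 4 — unit eigenvector for λ_1: solve (Sigma - λ_1 I)v = 0. First row:
  (11 - 14.3028)·v_x + (-1)·v_y = 0, i.e. (-3.3028)·v_x + (-1)·v_y = 0,
  so v ∝ (b, λ_1 - a) = (-1, 3.3028); multiply by -1 so the first entry is positive: u = (1, -3.3028).
  ||u|| = √((1)² + (-3.3028)²) = √(11.9083) ≈ 3.4508,
  v_1 = u/||u|| ≈ (0.2898, -0.9571) (||v_1|| = 1).

λ_1 = 14.3028,  λ_2 = 10.6972;  v_1 ≈ (0.2898, -0.9571)


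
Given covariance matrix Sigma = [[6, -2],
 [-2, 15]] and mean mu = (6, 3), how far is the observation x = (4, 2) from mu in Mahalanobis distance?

Step 1 — centre the observation: (x - mu) = (-2, -1).

Step 2 — invert Sigma. det(Sigma) = 6·15 - (-2)² = 86.
  Sigma^{-1} = (1/det) · [[d, -b], [-b, a]] = [[0.1744, 0.0233],
 [0.0233, 0.0698]].

Step 3 — form the quadratic (x - mu)^T · Sigma^{-1} · (x - mu):
  Sigma^{-1} · (x - mu) = (-0.3721, -0.1163).
  (x - mu)^T · [Sigma^{-1} · (x - mu)] = (-2)·(-0.3721) + (-1)·(-0.1163) = 0.8605.

Step 4 — take square root: d = √(0.8605) ≈ 0.9276.

d(x, mu) = √(0.8605) ≈ 0.9276


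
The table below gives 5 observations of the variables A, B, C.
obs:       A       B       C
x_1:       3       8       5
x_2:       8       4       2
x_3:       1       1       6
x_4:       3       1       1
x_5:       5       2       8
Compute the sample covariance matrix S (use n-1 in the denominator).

Step 1 — column means:
  mean(A) = (3 + 8 + 1 + 3 + 5) / 5 = 20/5 = 4
  mean(B) = (8 + 4 + 1 + 1 + 2) / 5 = 16/5 = 3.2
  mean(C) = (5 + 2 + 6 + 1 + 8) / 5 = 22/5 = 4.4

Step 2 — sample covariance S[i,j] = (1/(n-1)) · Σ_k (x_{k,i} - mean_i) · (x_{k,j} - mean_j), with n-1 = 4.
  S[A,A] = ((-1)·(-1) + (4)·(4) + (-3)·(-3) + (-1)·(-1) + (1)·(1)) / 4 = 28/4 = 7
  S[A,B] = ((-1)·(4.8) + (4)·(0.8) + (-3)·(-2.2) + (-1)·(-2.2) + (1)·(-1.2)) / 4 = 6/4 = 1.5
  S[A,C] = ((-1)·(0.6) + (4)·(-2.4) + (-3)·(1.6) + (-1)·(-3.4) + (1)·(3.6)) / 4 = -8/4 = -2
  S[B,B] = ((4.8)·(4.8) + (0.8)·(0.8) + (-2.2)·(-2.2) + (-2.2)·(-2.2) + (-1.2)·(-1.2)) / 4 = 34.8/4 = 8.7
  S[B,C] = ((4.8)·(0.6) + (0.8)·(-2.4) + (-2.2)·(1.6) + (-2.2)·(-3.4) + (-1.2)·(3.6)) / 4 = 0.6/4 = 0.15
  S[C,C] = ((0.6)·(0.6) + (-2.4)·(-2.4) + (1.6)·(1.6) + (-3.4)·(-3.4) + (3.6)·(3.6)) / 4 = 33.2/4 = 8.3

S is symmetric (S[j,i] = S[i,j]). Assembling:

S = [[7, 1.5, -2],
 [1.5, 8.7, 0.15],
 [-2, 0.15, 8.3]]


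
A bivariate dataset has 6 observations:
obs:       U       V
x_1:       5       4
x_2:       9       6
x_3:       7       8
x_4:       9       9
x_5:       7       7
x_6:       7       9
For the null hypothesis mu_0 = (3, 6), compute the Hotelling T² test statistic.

Step 1 — sample mean vector:
  mean(U) = (5 + 9 + 7 + 9 + 7 + 7) / 6 = 44/6 = 7.3333
  mean(V) = (4 + 6 + 8 + 9 + 7 + 9) / 6 = 43/6 = 7.1667
  x̄ = (7.3333, 7.1667),  deviation x̄ - mu_0 = (7.3333, 7.1667) - (3, 6) = (4.3333, 1.1667).

Step 2 — sample covariance matrix, S[i,j] = (1/(n-1)) · Σ_k (x_{k,i} - mean_i) · (x_{k,j} - mean_j), divisor n-1 = 5:
  S[U,U] = ((-2.3333)·(-2.3333) + (1.6667)·(1.6667) + (-0.3333)·(-0.3333) + (1.6667)·(1.6667) + (-0.3333)·(-0.3333) + (-0.3333)·(-0.3333)) / 5 = 11.3333/5 = 2.2667
  S[U,V] = ((-2.3333)·(-3.1667) + (1.6667)·(-1.1667) + (-0.3333)·(0.8333) + (1.6667)·(1.8333) + (-0.3333)·(-0.1667) + (-0.3333)·(1.8333)) / 5 = 7.6667/5 = 1.5333
  S[V,V] = ((-3.1667)·(-3.1667) + (-1.1667)·(-1.1667) + (0.8333)·(0.8333) + (1.8333)·(1.8333) + (-0.1667)·(-0.1667) + (1.8333)·(1.8333)) / 5 = 18.8333/5 = 3.7667
  S = [[2.2667, 1.5333],
 [1.5333, 3.7667]].

Step 3 — invert S. det(S) = 2.2667·3.7667 - (1.5333)² = 6.1867.
  S^{-1} = (1/det) · [[d, -b], [-b, a]] = [[0.6088, -0.2478],
 [-0.2478, 0.3664]].

Step 4 — quadratic form (x̄ - mu_0)^T · S^{-1} · (x̄ - mu_0):
  S^{-1} · (x̄ - mu_0) = (2.3491, -0.6466),
  (x̄ - mu_0)^T · [...] = (4.3333)·(2.3491) + (1.1667)·(-0.6466) = 9.4253.

Step 5 — scale by n: T² = 6 · 9.4253 = 56.5517.

T² ≈ 56.5517


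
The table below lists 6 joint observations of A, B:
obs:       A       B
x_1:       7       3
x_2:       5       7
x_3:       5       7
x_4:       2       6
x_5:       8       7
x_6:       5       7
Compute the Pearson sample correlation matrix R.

Step 1 — column means:
  mean(A) = (7 + 5 + 5 + 2 + 8 + 5) / 6 = 32/6 = 5.3333
  mean(B) = (3 + 7 + 7 + 6 + 7 + 7) / 6 = 37/6 = 6.1667

Step 2 — sample variances and covariances s[i,j] = (1/(n-1)) · Σ_k (x_{k,i} - mean_i) · (x_{k,j} - mean_j), with n-1 = 5:
  s[A,A] = ((1.6667)·(1.6667) + (-0.3333)·(-0.3333) + (-0.3333)·(-0.3333) + (-3.3333)·(-3.3333) + (2.6667)·(2.6667) + (-0.3333)·(-0.3333)) / 5 = 21.3333/5 = 4.2667
  s[A,B] = ((1.6667)·(-3.1667) + (-0.3333)·(0.8333) + (-0.3333)·(0.8333) + (-3.3333)·(-0.1667) + (2.6667)·(0.8333) + (-0.3333)·(0.8333)) / 5 = -3.3333/5 = -0.6667
  s[B,B] = ((-3.1667)·(-3.1667) + (0.8333)·(0.8333) + (0.8333)·(0.8333) + (-0.1667)·(-0.1667) + (0.8333)·(0.8333) + (0.8333)·(0.8333)) / 5 = 12.8333/5 = 2.5667
  Sample standard deviations s_i = √(s[i,i]):
  s(A) = √(4.2667) = 2.0656
  s(B) = √(2.5667) = 1.6021

Step 3 — r_{ij} = s_{ij} / (s_i · s_j):
  r[A,A] = 1 (diagonal).
  r[A,B] = -0.6667 / (2.0656 · 1.6021) = -0.6667 / 3.3092 = -0.2015
  r[B,B] = 1 (diagonal).

R is symmetric with unit diagonal. Assembling:

R = [[1, -0.2015],
 [-0.2015, 1]]


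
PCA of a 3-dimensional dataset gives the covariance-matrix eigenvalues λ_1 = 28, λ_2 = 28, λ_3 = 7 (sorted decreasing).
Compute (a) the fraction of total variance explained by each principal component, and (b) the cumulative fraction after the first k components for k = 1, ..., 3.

Step 1 — total variance = trace(Sigma) = Σ λ_i = 28 + 28 + 7 = 63.

Step 2 — fraction explained by component i = λ_i / Σ λ:
  PC1: 28/63 = 0.4444
  PC2: 28/63 = 0.4444
  PC3: 7/63 = 0.1111

Step 3 — cumulative fraction after k components = (λ_1 + ... + λ_k) / Σ λ:
  k = 1: 28/63 = 0.4444
  k = 2: (28 + 28)/63 = 56/63 = 0.8889
  k = 3: (28 + 28 + 7)/63 = 63/63 = 1

Summary (fraction, with percent):

explained: PC1 0.4444 (44.44%), PC2 0.4444 (44.44%), PC3 0.1111 (11.11%);  cumulative: 0.4444, 0.8889, 1


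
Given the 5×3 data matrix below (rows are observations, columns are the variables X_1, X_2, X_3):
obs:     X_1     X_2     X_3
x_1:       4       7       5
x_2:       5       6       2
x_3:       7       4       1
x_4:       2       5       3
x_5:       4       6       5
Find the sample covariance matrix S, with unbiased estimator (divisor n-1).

Step 1 — column means:
  mean(X_1) = (4 + 5 + 7 + 2 + 4) / 5 = 22/5 = 4.4
  mean(X_2) = (7 + 6 + 4 + 5 + 6) / 5 = 28/5 = 5.6
  mean(X_3) = (5 + 2 + 1 + 3 + 5) / 5 = 16/5 = 3.2

Step 2 — sample covariance S[i,j] = (1/(n-1)) · Σ_k (x_{k,i} - mean_i) · (x_{k,j} - mean_j), with n-1 = 4.
  S[X_1,X_1] = ((-0.4)·(-0.4) + (0.6)·(0.6) + (2.6)·(2.6) + (-2.4)·(-2.4) + (-0.4)·(-0.4)) / 4 = 13.2/4 = 3.3
  S[X_1,X_2] = ((-0.4)·(1.4) + (0.6)·(0.4) + (2.6)·(-1.6) + (-2.4)·(-0.6) + (-0.4)·(0.4)) / 4 = -3.2/4 = -0.8
  S[X_1,X_3] = ((-0.4)·(1.8) + (0.6)·(-1.2) + (2.6)·(-2.2) + (-2.4)·(-0.2) + (-0.4)·(1.8)) / 4 = -7.4/4 = -1.85
  S[X_2,X_2] = ((1.4)·(1.4) + (0.4)·(0.4) + (-1.6)·(-1.6) + (-0.6)·(-0.6) + (0.4)·(0.4)) / 4 = 5.2/4 = 1.3
  S[X_2,X_3] = ((1.4)·(1.8) + (0.4)·(-1.2) + (-1.6)·(-2.2) + (-0.6)·(-0.2) + (0.4)·(1.8)) / 4 = 6.4/4 = 1.6
  S[X_3,X_3] = ((1.8)·(1.8) + (-1.2)·(-1.2) + (-2.2)·(-2.2) + (-0.2)·(-0.2) + (1.8)·(1.8)) / 4 = 12.8/4 = 3.2

S is symmetric (S[j,i] = S[i,j]). Assembling:

S = [[3.3, -0.8, -1.85],
 [-0.8, 1.3, 1.6],
 [-1.85, 1.6, 3.2]]


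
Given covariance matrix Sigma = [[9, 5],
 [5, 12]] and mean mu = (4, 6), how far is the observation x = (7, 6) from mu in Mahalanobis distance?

Step 1 — centre the observation: (x - mu) = (3, 0).

Step 2 — invert Sigma. det(Sigma) = 9·12 - (5)² = 83.
  Sigma^{-1} = (1/det) · [[d, -b], [-b, a]] = [[0.1446, -0.0602],
 [-0.0602, 0.1084]].

Step 3 — form the quadratic (x - mu)^T · Sigma^{-1} · (x - mu):
  Sigma^{-1} · (x - mu) = (0.4337, -0.1807).
  (x - mu)^T · [Sigma^{-1} · (x - mu)] = (3)·(0.4337) + (0)·(-0.1807) = 1.3012.

Step 4 — take square root: d = √(1.3012) ≈ 1.1407.

d(x, mu) = √(1.3012) ≈ 1.1407


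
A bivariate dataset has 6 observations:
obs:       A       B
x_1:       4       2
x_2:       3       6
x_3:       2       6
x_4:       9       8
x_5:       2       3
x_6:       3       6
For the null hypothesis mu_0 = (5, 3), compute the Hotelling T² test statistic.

Step 1 — sample mean vector:
  mean(A) = (4 + 3 + 2 + 9 + 2 + 3) / 6 = 23/6 = 3.8333
  mean(B) = (2 + 6 + 6 + 8 + 3 + 6) / 6 = 31/6 = 5.1667
  x̄ = (3.8333, 5.1667),  deviation x̄ - mu_0 = (3.8333, 5.1667) - (5, 3) = (-1.1667, 2.1667).

Step 2 — sample covariance matrix, S[i,j] = (1/(n-1)) · Σ_k (x_{k,i} - mean_i) · (x_{k,j} - mean_j), divisor n-1 = 5:
  S[A,A] = ((0.1667)·(0.1667) + (-0.8333)·(-0.8333) + (-1.8333)·(-1.8333) + (5.1667)·(5.1667) + (-1.8333)·(-1.8333) + (-0.8333)·(-0.8333)) / 5 = 34.8333/5 = 6.9667
  S[A,B] = ((0.1667)·(-3.1667) + (-0.8333)·(0.8333) + (-1.8333)·(0.8333) + (5.1667)·(2.8333) + (-1.8333)·(-2.1667) + (-0.8333)·(0.8333)) / 5 = 15.1667/5 = 3.0333
  S[B,B] = ((-3.1667)·(-3.1667) + (0.8333)·(0.8333) + (0.8333)·(0.8333) + (2.8333)·(2.8333) + (-2.1667)·(-2.1667) + (0.8333)·(0.8333)) / 5 = 24.8333/5 = 4.9667
  S = [[6.9667, 3.0333],
 [3.0333, 4.9667]].

Step 3 — invert S. det(S) = 6.9667·4.9667 - (3.0333)² = 25.4.
  S^{-1} = (1/det) · [[d, -b], [-b, a]] = [[0.1955, -0.1194],
 [-0.1194, 0.2743]].

Step 4 — quadratic form (x̄ - mu_0)^T · S^{-1} · (x̄ - mu_0):
  S^{-1} · (x̄ - mu_0) = (-0.4869, 0.7336),
  (x̄ - mu_0)^T · [...] = (-1.1667)·(-0.4869) + (2.1667)·(0.7336) = 2.1575.

Step 5 — scale by n: T² = 6 · 2.1575 = 12.9449.

T² ≈ 12.9449


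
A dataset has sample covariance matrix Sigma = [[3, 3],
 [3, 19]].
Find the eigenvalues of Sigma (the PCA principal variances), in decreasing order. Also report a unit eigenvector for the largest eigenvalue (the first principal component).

Step 1 — characteristic polynomial of 2×2 Sigma:
  det(Sigma - λI) = λ² - trace · λ + det = 0.
  trace = 3 + 19 = 22, det = 3·19 - (3)² = 48.
Step 2 — discriminant:
  Δ = trace² - 4·det = 484 - 192 = 292.
Step 3 — eigenvalues:
  λ = (trace ± √Δ)/2 = (22 ± 17.088)/2,
  λ_1 = 19.544,  λ_2 = 2.456.

Step 4 — unit eigenvector for λ_1: solve (Sigma - λ_1 I)v = 0. First row:
  (3 - 19.544)·v_x + (3)·v_y = 0, i.e. (-16.544)·v_x + (3)·v_y = 0,
  so v ∝ (b, λ_1 - a) = (3, 16.544) = u.
  ||u|| = √((3)² + (16.544)²) = √(282.7041) ≈ 16.8138,
  v_1 = u/||u|| ≈ (0.1784, 0.984) (||v_1|| = 1).

λ_1 = 19.544,  λ_2 = 2.456;  v_1 ≈ (0.1784, 0.984)
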